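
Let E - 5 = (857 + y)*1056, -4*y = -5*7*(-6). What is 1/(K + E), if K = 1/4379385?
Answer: 4379385/3720537182446 ≈ 1.1771e-6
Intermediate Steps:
y = -105/2 (y = -(-5*7)*(-6)/4 = -(-35)*(-6)/4 = -1/4*210 = -105/2 ≈ -52.500)
K = 1/4379385 ≈ 2.2834e-7
E = 849557 (E = 5 + (857 - 105/2)*1056 = 5 + (1609/2)*1056 = 5 + 849552 = 849557)
1/(K + E) = 1/(1/4379385 + 849557) = 1/(3720537182446/4379385) = 4379385/3720537182446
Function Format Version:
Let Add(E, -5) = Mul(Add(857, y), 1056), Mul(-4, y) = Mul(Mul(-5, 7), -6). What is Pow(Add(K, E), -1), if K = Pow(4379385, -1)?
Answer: Rational(4379385, 3720537182446) ≈ 1.1771e-6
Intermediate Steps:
y = Rational(-105, 2) (y = Mul(Rational(-1, 4), Mul(Mul(-5, 7), -6)) = Mul(Rational(-1, 4), Mul(-35, -6)) = Mul(Rational(-1, 4), 210) = Rational(-105, 2) ≈ -52.500)
K = Rational(1, 4379385) ≈ 2.2834e-7
E = 849557 (E = Add(5, Mul(Add(857, Rational(-105, 2)), 1056)) = Add(5, Mul(Rational(1609, 2), 1056)) = Add(5, 849552) = 849557)
Pow(Add(K, E), -1) = Pow(Add(Rational(1, 4379385), 849557), -1) = Pow(Rational(3720537182446, 4379385), -1) = Rational(4379385, 3720537182446)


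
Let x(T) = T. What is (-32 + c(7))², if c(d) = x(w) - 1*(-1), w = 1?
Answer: 900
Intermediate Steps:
c(d) = 2 (c(d) = 1 - 1*(-1) = 1 + 1 = 2)
(-32 + c(7))² = (-32 + 2)² = (-30)² = 900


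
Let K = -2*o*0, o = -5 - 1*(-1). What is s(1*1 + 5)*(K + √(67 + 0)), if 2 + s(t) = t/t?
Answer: -√67 ≈ -8.1853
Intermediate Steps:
o = -4 (o = -5 + 1 = -4)
s(t) = -1 (s(t) = -2 + t/t = -2 + 1 = -1)
K = 0 (K = -2*(-4)*0 = 8*0 = 0)
s(1*1 + 5)*(K + √(67 + 0)) = -(0 + √(67 + 0)) = -(0 + √67) = -√67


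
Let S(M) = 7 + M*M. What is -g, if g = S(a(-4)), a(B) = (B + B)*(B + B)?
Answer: -4103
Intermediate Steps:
a(B) = 4*B² (a(B) = (2*B)*(2*B) = 4*B²)
S(M) = 7 + M²
g = 4103 (g = 7 + (4*(-4)²)² = 7 + (4*16)² = 7 + 64² = 7 + 4096 = 4103)
-g = -1*4103 = -4103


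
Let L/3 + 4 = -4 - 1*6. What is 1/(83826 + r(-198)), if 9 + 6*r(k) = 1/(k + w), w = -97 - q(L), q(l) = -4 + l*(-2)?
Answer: 1125/94302562 ≈ 1.1930e-5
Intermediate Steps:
L = -42 (L = -12 + 3*(-4 - 1*6) = -12 + 3*(-4 - 6) = -12 + 3*(-10) = -12 - 30 = -42)
q(l) = -4 - 2*l
w = -177 (w = -97 - (-4 - 2*(-42)) = -97 - (-4 + 84) = -97 - 1*80 = -97 - 80 = -177)
r(k) = -3/2 + 1/(6*(-177 + k)) (r(k) = -3/2 + 1/(6*(k - 177)) = -3/2 + 1/(6*(-177 + k)))
1/(83826 + r(-198)) = 1/(83826 + (1594 - 9*(-198))/(6*(-177 - 198))) = 1/(83826 + (⅙)*(1594 + 1782)/(-375)) = 1/(83826 + (⅙)*(-1/375)*3376) = 1/(83826 - 1688/1125) = 1/(94302562/1125) = 1125/94302562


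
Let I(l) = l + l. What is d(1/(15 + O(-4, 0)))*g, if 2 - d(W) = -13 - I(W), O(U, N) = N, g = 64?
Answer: 14528/15 ≈ 968.53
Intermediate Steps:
I(l) = 2*l
d(W) = 15 + 2*W (d(W) = 2 - (-13 - 2*W) = 2 + (13 + 2*W) = 15 + 2*W)
d(1/(15 + O(-4, 0)))*g = (15 + 2/(15 + 0))*64 = (15 + 2/15)*64 = (227/15)*64 = 14528/15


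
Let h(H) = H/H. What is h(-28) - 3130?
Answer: -3129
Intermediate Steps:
h(H) = 1
h(-28) - 3130 = 1 - 3130 = -3129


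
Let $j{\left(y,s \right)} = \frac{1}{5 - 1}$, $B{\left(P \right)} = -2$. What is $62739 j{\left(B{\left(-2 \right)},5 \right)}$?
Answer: $\frac{62739}{4} \approx 15685.0$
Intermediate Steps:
$j{\left(y,s \right)} = \frac{1}{4}$
$62739 j{\left(B{\left(-2 \right)},5 \right)} = 62739 \cdot \frac{1}{4} = \frac{62739}{4}$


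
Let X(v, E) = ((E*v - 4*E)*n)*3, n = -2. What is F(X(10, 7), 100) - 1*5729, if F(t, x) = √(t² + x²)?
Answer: -5729 + 4*√4594 ≈ -5457.9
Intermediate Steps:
X(v, E) = 24*E - 6*E*v (X(v, E) = ((E*v - 4*E)*(-2))*3 = ((-4*E + E*v)*(-2))*3 = (8*E - 2*E*v)*3 = 24*E - 6*E*v)
F(X(10, 7), 100) - 1*5729 = √((6*7*(4 - 1*10))² + 100²) - 1*5729 = √((6*7*(4 - 10))² + 10000) - 5729 = √((6*7*(-6))² + 10000) - 5729 = √((-252)² + 10000) - 5729 = √(63504 + 10000) - 5729 = √73504 - 5729 = 4*√4594 - 5729 = -5729 + 4*√4594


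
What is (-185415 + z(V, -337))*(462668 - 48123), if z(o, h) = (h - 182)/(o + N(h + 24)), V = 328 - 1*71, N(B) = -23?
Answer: -5995374887935/78 ≈ -7.6864e+10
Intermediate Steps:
V = 257 (V = 328 - 71 = 257)
z(o, h) = (-182 + h)/(-23 + o) (z(o, h) = (h - 182)/(o - 23) = (-182 + h)/(-23 + o))
(-185415 + z(V, -337))*(462668 - 48123) = (-185415 + (-182 - 337)/(-23 + 257))*(462668 - 48123) = (-185415 - 519/234)*414545 = (-185415 + (1/234)*(-519))*414545 = (-185415 - 173/78)*414545 = -14462543/78*414545 = -5995374887935/78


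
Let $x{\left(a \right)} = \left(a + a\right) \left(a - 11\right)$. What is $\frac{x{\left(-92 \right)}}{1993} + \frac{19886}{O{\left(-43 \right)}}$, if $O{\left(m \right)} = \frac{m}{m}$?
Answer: $\frac{39651750}{1993} \approx 19896.0$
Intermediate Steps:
$x{\left(a \right)} = 2 a \left(-11 + a\right)$
$O{\left(m \right)} = 1$
$\frac{x{\left(-92 \right)}}{1993} + \frac{19886}{O{\left(-43 \right)}} = \frac{2 \left(-92\right) \left(-11 - 92\right)}{1993} + \frac{19886}{1} = 2 \left(-92\right) \left(-103\right) \frac{1}{1993} + 19886 \cdot 1 = 18952 \cdot \frac{1}{1993} + 19886 = \frac{18952}{1993} + 19886 = \frac{39651750}{1993}$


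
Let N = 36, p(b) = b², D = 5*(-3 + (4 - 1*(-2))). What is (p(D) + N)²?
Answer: 68121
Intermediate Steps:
D = 15 (D = 5*(-3 + (4 + 2)) = 5*(-3 + 6) = 5*3 = 15)
(p(D) + N)² = (15² + 36)² = (225 + 36)² = 261² = 68121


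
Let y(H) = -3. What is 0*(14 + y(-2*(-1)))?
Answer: 0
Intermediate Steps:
0*(14 + y(-2*(-1))) = 0*(14 - 3) = 0*11 = 0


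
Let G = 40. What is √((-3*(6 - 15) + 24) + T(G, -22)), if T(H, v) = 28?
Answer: √79 ≈ 8.8882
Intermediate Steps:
√((-3*(6 - 15) + 24) + T(G, -22)) = √((-3*(6 - 15) + 24) + 28) = √((-3*(-9) + 24) + 28) = √((27 + 24) + 28) = √(51 + 28) = √79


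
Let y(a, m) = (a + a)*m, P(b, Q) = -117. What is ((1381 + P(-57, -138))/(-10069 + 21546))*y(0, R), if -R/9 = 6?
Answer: 0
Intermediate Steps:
R = -54 (R = -9*6 = -54)
y(a, m) = 2*a*m (y(a, m) = (2*a)*m = 2*a*m)
((1381 + P(-57, -138))/(-10069 + 21546))*y(0, R) = ((1381 - 117)/(-10069 + 21546))*(2*0*(-54)) = (1264/11477)*0 = 0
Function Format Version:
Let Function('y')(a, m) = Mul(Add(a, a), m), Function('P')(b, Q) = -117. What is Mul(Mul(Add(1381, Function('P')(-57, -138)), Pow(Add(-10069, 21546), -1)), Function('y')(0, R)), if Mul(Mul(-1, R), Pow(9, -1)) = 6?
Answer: 0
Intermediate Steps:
R = -54 (R = Mul(-9, 6) = -54)
Function('y')(a, m) = Mul(2, a, m) (Function('y')(a, m) = Mul(Mul(2, a), m) = Mul(2, a, m))
Mul(Mul(Add(1381, Function('P')(-57, -138)), Pow(Add(-10069, 21546), -1)), Function('y')(0, R)) = Mul(Mul(Add(1381, -117), Pow(Add(-10069, 21546), -1)), Mul(2, 0, -54)) = Mul(Mul(1264, Pow(11477, -1)), 0) = Mul(Mul(1264, Rational(1, 11477)), 0) = Mul(Rational(1264, 11477), 0) = 0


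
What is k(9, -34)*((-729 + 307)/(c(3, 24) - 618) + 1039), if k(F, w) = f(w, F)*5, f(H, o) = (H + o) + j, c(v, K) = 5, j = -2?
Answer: -86039415/613 ≈ -1.4036e+5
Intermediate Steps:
f(H, o) = -2 + H + o (f(H, o) = (H + o) - 2 = -2 + H + o)
k(F, w) = -10 + 5*F + 5*w (k(F, w) = (-2 + w + F)*5 = (-2 + F + w)*5 = -10 + 5*F + 5*w)
k(9, -34)*((-729 + 307)/(c(3, 24) - 618) + 1039) = (-10 + 5*9 + 5*(-34))*((-729 + 307)/(5 - 618) + 1039) = (-10 + 45 - 170)*(-422/(-613) + 1039) = -135*(-422*(-1/613) + 1039) = -135*(422/613 + 1039) = -135*637329/613 = -86039415/613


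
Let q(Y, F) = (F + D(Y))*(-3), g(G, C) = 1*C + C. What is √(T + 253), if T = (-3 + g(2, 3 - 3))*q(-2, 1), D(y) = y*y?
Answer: √298 ≈ 17.263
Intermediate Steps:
D(y) = y²
g(G, C) = 2*C (g(G, C) = C + C = 2*C)
q(Y, F) = -3*F - 3*Y² (q(Y, F) = (F + Y²)*(-3) = -3*F - 3*Y²)
T = 45 (T = (-3 + 2*(3 - 3))*(-3*1 - 3*(-2)²) = (-3 + 2*0)*(-3 - 3*4) = (-3 + 0)*(-3 - 12) = -3*(-15) = 45)
√(T + 253) = √(45 + 253) = √298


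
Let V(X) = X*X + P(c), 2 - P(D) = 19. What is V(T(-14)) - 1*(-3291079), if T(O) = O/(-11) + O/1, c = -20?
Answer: 398238102/121 ≈ 3.2912e+6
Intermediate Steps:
P(D) = -17 (P(D) = 2 - 1*19 = 2 - 19 = -17)
T(O) = 10*O/11 (T(O) = O*(-1/11) + O*1 = -O/11 + O = 10*O/11)
V(X) = -17 + X² (V(X) = X*X - 17 = X² - 17 = -17 + X²)
V(T(-14)) - 1*(-3291079) = (-17 + ((10/11)*(-14))²) - 1*(-3291079) = (-17 + (-140/11)²) + 3291079 = (-17 + 19600/121) + 3291079 = 17543/121 + 3291079 = 398238102/121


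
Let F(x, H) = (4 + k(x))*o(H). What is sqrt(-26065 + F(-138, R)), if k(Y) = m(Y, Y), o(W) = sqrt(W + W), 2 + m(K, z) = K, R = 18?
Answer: I*sqrt(26881) ≈ 163.95*I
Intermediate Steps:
m(K, z) = -2 + K
o(W) = sqrt(2)*sqrt(W) (o(W) = sqrt(2*W) = sqrt(2)*sqrt(W))
k(Y) = -2 + Y
F(x, H) = sqrt(2)*sqrt(H)*(2 + x) (F(x, H) = (4 + (-2 + x))*(sqrt(2)*sqrt(H)) = (2 + x)*(sqrt(2)*sqrt(H)) = sqrt(2)*sqrt(H)*(2 + x))
sqrt(-26065 + F(-138, R)) = sqrt(-26065 + sqrt(2)*sqrt(18)*(2 - 138)) = sqrt(-26065 + sqrt(2)*(3*sqrt(2))*(-136)) = sqrt(-26065 - 816) = sqrt(-26881) = I*sqrt(26881)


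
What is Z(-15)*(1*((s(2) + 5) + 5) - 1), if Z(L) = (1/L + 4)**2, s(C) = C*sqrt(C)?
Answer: 3481/25 + 6962*sqrt(2)/225 ≈ 183.00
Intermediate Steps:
s(C) = C**(3/2)
Z(L) = (4 + 1/L)**2
Z(-15)*(1*((s(2) + 5) + 5) - 1) = ((1 + 4*(-15))**2/(-15)**2)*(1*((2**(3/2) + 5) + 5) - 1) = ((1 - 60)**2/225)*(1*((2*sqrt(2) + 5) + 5) - 1) = ((1/225)*(-59)**2)*(1*((5 + 2*sqrt(2)) + 5) - 1) = ((1/225)*3481)*(1*(10 + 2*sqrt(2)) - 1) = 3481*((10 + 2*sqrt(2)) - 1)/225 = 3481*(9 + 2*sqrt(2))/225 = 3481/25 + 6962*sqrt(2)/225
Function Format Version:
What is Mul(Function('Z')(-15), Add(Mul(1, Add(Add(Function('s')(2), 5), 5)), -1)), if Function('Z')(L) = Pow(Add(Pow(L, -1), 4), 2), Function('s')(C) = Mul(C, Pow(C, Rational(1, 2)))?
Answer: Add(Rational(3481, 25), Mul(Rational(6962, 225), Pow(2, Rational(1, 2)))) ≈ 183.00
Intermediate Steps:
Function('s')(C) = Pow(C, Rational(3, 2))
Function('Z')(L) = Pow(Add(4, Pow(L, -1)), 2)
Mul(Function('Z')(-15), Add(Mul(1, Add(Add(Function('s')(2), 5), 5)), -1)) = Mul(Mul(Pow(-15, -2), Pow(Add(1, Mul(4, -15)), 2)), Add(Mul(1, Add(Add(Pow(2, Rational(3, 2)), 5), 5)), -1)) = Mul(Mul(Rational(1, 225), Pow(Add(1, -60), 2)), Add(Mul(1, Add(Add(Mul(2, Pow(2, Rational(1, 2))), 5), 5)), -1)) = Mul(Mul(Rational(1, 225), Pow(-59, 2)), Add(Mul(1, Add(Add(5, Mul(2, Pow(2, Rational(1, 2)))), 5)), -1)) = Mul(Mul(Rational(1, 225), 3481), Add(Mul(1, Add(10, Mul(2, Pow(2, Rational(1, 2))))), -1)) = Mul(Rational(3481, 225), Add(Add(10, Mul(2, Pow(2, Rational(1, 2)))), -1)) = Mul(Rational(3481, 225), Add(9, Mul(2, Pow(2, Rational(1, 2))))) = Add(Rational(3481, 25), Mul(Rational(6962, 225), Pow(2, Rational(1, 2))))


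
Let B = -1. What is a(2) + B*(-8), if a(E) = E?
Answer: 10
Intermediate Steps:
a(2) + B*(-8) = 2 - 1*(-8) = 2 + 8 = 10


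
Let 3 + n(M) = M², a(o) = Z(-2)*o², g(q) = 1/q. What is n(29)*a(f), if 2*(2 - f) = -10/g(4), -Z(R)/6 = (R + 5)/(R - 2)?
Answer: 1825164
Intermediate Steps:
Z(R) = -6*(5 + R)/(-2 + R) (Z(R) = -6*(R + 5)/(R - 2) = -6*(5 + R)/(-2 + R))
f = 22 (f = 2 - (-5)/(1/4) = 2 - (-5)/¼ = 2 - (-5)*4 = 2 - ½*(-40) = 2 + 20 = 22)
a(o) = 9*o²/2 (a(o) = (6*(-5 - 1*(-2))/(-2 - 2))*o² = (6*(-5 + 2)/(-4))*o² = (6*(-¼)*(-3))*o² = 9*o²/2)
n(M) = -3 + M²
n(29)*a(f) = (-3 + 29²)*((9/2)*22²) = (-3 + 841)*((9/2)*484) = 838*2178 = 1825164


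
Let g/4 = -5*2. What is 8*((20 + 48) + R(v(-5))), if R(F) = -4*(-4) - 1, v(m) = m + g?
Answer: 664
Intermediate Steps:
g = -40 (g = 4*(-5*2) = 4*(-10) = -40)
v(m) = -40 + m (v(m) = m - 40 = -40 + m)
R(F) = 15 (R(F) = 16 - 1 = 15)
8*((20 + 48) + R(v(-5))) = 8*((20 + 48) + 15) = 8*(68 + 15) = 8*83 = 664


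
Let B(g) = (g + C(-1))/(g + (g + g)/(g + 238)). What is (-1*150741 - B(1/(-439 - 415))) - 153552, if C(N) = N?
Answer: -62541368592/204959 ≈ -3.0514e+5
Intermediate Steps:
B(g) = (-1 + g)/(g + 2*g/(238 + g)) (B(g) = (g - 1)/(g + (g + g)/(g + 238)) = (-1 + g)/(g + (2*g)/(238 + g)) = (-1 + g)/(g + 2*g/(238 + g)))
(-1*150741 - B(1/(-439 - 415))) - 153552 = (-1*150741 - (-238 + (1/(-439 - 415))² + 237/(-439 - 415))/((1/(-439 - 415))*(240 + 1/(-439 - 415)))) - 153552 = (-150741 - (-238 + (1/(-854))² + 237/(-854))/((1/(-854))*(240 + 1/(-854)))) - 153552 = (-150741 - (-238 + (-1/854)² + 237*(-1/854))/((-1/854)*(240 - 1/854))) - 153552 = (-150741 - (-854)*(-238 + 1/729316 - 237/854)/204959/854) - 153552 = (-150741 - (-854)*854*(-173779605)/(204959*729316)) - 153552 = (-150741 - 1*173779605/204959) - 153552 = (-150741 - 173779605/204959) - 153552 = -31069504224/204959 - 153552 = -62541368592/204959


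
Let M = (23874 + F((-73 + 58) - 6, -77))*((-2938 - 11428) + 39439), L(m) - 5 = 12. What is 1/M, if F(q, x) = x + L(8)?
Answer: 1/597088422 ≈ 1.6748e-9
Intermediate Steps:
L(m) = 17 (L(m) = 5 + 12 = 17)
F(q, x) = 17 + x (F(q, x) = x + 17 = 17 + x)
M = 597088422 (M = (23874 + (17 - 77))*((-2938 - 11428) + 39439) = (23874 - 60)*(-14366 + 39439) = 23814*25073 = 597088422)
1/M = 1/597088422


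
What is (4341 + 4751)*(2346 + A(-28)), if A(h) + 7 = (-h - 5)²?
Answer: 26075856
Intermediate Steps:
A(h) = -7 + (-5 - h)² (A(h) = -7 + (-h - 5)² = -7 + (-5 - h)²)
(4341 + 4751)*(2346 + A(-28)) = (4341 + 4751)*(2346 + (-7 + (5 - 28)²)) = 9092*(2346 + (-7 + (-23)²)) = 9092*(2346 + (-7 + 529)) = 9092*(2346 + 522) = 9092*2868 = 26075856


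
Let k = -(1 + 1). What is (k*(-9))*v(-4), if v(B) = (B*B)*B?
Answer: -1152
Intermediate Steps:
k = -2 (k = -1*2 = -2)
v(B) = B³ (v(B) = B²*B = B³)
(k*(-9))*v(-4) = -2*(-9)*(-4)³ = 18*(-64) = -1152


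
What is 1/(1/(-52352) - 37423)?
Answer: -52352/1959168897 ≈ -2.6722e-5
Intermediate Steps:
1/(1/(-52352) - 37423) = 1/(-1/52352 - 37423) = 1/(-1959168897/52352) = -52352/1959168897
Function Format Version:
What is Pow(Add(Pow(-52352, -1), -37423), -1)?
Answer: Rational(-52352, 1959168897) ≈ -2.6722e-5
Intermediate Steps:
Pow(Add(Pow(-52352, -1), -37423), -1) = Pow(Add(Rational(-1, 52352), -37423), -1) = Pow(Rational(-1959168897, 52352), -1) = Rational(-52352, 1959168897)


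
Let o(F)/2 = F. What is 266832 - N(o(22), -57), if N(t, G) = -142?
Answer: 266974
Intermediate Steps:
o(F) = 2*F
266832 - N(o(22), -57) = 266832 - 1*(-142) = 266832 + 142 = 266974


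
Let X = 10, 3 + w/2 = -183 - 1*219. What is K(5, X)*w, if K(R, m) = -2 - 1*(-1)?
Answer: 810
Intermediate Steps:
w = -810 (w = -6 + 2*(-183 - 1*219) = -6 + 2*(-183 - 219) = -6 + 2*(-402) = -6 - 804 = -810)
K(R, m) = -1 (K(R, m) = -2 + 1 = -1)
K(5, X)*w = -1*(-810) = 810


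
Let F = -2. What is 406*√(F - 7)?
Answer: 1218*I ≈ 1218.0*I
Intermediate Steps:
406*√(F - 7) = 406*√(-2 - 7) = 406*√(-9) = 406*(3*I) = 1218*I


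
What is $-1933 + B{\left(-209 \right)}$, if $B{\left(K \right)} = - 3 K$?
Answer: $-1306$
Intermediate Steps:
$-1933 + B{\left(-209 \right)} = -1933 - -627 = -1933 + 627 = -1306$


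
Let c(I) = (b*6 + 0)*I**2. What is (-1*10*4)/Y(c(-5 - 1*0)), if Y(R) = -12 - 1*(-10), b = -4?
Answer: 20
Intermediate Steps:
c(I) = -24*I**2 (c(I) = (-4*6 + 0)*I**2 = (-24 + 0)*I**2 = -24*I**2)
Y(R) = -2 (Y(R) = -12 + 10 = -2)
(-1*10*4)/Y(c(-5 - 1*0)) = (-1*10*4)/(-2) = -10*4*(-1/2) = -40*(-1/2) = 20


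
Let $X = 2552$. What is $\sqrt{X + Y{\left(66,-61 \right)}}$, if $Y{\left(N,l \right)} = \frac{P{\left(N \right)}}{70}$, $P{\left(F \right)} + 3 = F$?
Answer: $\frac{7 \sqrt{5210}}{10} \approx 50.526$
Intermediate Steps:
$P{\left(F \right)} = -3 + F$
$Y{\left(N,l \right)} = - \frac{3}{70} + \frac{N}{70}$ ($Y{\left(N,l \right)} = \frac{-3 + N}{70} = \left(-3 + N\right) \frac{1}{70} = - \frac{3}{70} + \frac{N}{70}$)
$\sqrt{X + Y{\left(66,-61 \right)}} = \sqrt{2552 + \left(- \frac{3}{70} + \frac{1}{70} \cdot 66\right)} = \sqrt{2552 + \left(- \frac{3}{70} + \frac{33}{35}\right)} = \sqrt{2552 + \frac{9}{10}} = \sqrt{\frac{25529}{10}} = \frac{7 \sqrt{5210}}{10}$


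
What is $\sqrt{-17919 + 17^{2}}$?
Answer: $i \sqrt{17630} \approx 132.78 i$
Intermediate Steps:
$\sqrt{-17919 + 17^{2}} = \sqrt{-17919 + 289} = \sqrt{-17630} = i \sqrt{17630}$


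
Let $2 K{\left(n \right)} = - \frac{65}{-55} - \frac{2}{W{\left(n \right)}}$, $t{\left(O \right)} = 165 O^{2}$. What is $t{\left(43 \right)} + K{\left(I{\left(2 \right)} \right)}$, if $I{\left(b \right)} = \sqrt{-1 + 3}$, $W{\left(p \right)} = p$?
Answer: $\frac{6711883}{22} - \frac{\sqrt{2}}{2} \approx 3.0509 \cdot 10^{5}$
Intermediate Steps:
$I{\left(b \right)} = \sqrt{2}$
$K{\left(n \right)} = \frac{13}{22} - \frac{1}{n}$ ($K{\left(n \right)} = \frac{- \frac{65}{-55} - \frac{2}{n}}{2} = \frac{\left(-65\right) \left(- \frac{1}{55}\right) - \frac{2}{n}}{2} = \frac{\frac{13}{11} - \frac{2}{n}}{2} = \frac{13}{22} - \frac{1}{n}$)
$t{\left(43 \right)} + K{\left(I{\left(2 \right)} \right)} = 165 \cdot 43^{2} + \left(\frac{13}{22} - \frac{1}{\sqrt{2}}\right) = 165 \cdot 1849 + \left(\frac{13}{22} - \frac{\sqrt{2}}{2}\right) = 305085 + \left(\frac{13}{22} - \frac{\sqrt{2}}{2}\right) = \frac{6711883}{22} - \frac{\sqrt{2}}{2}$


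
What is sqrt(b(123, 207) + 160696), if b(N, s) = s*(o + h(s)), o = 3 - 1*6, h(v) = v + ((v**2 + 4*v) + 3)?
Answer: 2*sqrt(2311171) ≈ 3040.5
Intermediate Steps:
h(v) = 3 + v**2 + 5*v (h(v) = v + (3 + v**2 + 4*v) = 3 + v**2 + 5*v)
o = -3 (o = 3 - 6 = -3)
b(N, s) = s*(s**2 + 5*s) (b(N, s) = s*(-3 + (3 + s**2 + 5*s)) = s*(s**2 + 5*s))
sqrt(b(123, 207) + 160696) = sqrt(207**2*(5 + 207) + 160696) = sqrt(42849*212 + 160696) = sqrt(9083988 + 160696) = sqrt(9244684) = 2*sqrt(2311171)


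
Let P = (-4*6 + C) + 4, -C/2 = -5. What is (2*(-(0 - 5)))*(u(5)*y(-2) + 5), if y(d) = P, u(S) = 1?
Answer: -50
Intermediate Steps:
C = 10 (C = -2*(-5) = 10)
P = -10 (P = (-4*6 + 10) + 4 = (-24 + 10) + 4 = -14 + 4 = -10)
y(d) = -10
(2*(-(0 - 5)))*(u(5)*y(-2) + 5) = (2*(-(0 - 5)))*(1*(-10) + 5) = (2*(-1*(-5)))*(-10 + 5) = (2*5)*(-5) = 10*(-5) = -50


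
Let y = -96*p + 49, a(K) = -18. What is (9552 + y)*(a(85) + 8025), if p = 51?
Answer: 37672935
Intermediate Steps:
y = -4847 (y = -96*51 + 49 = -4896 + 49 = -4847)
(9552 + y)*(a(85) + 8025) = (9552 - 4847)*(-18 + 8025) = 4705*8007 = 37672935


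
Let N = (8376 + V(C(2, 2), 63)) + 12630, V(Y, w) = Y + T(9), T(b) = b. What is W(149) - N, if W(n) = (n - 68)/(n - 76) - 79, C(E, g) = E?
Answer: -1539927/73 ≈ -21095.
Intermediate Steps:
W(n) = -79 + (-68 + n)/(-76 + n) (W(n) = (-68 + n)/(-76 + n) - 79 = -79 + (-68 + n)/(-76 + n))
V(Y, w) = 9 + Y (V(Y, w) = Y + 9 = 9 + Y)
N = 21017 (N = (8376 + (9 + 2)) + 12630 = (8376 + 11) + 12630 = 8387 + 12630 = 21017)
W(149) - N = 2*(2968 - 39*149)/(-76 + 149) - 1*21017 = 2*(2968 - 5811)/73 - 21017 = 2*(1/73)*(-2843) - 21017 = -5686/73 - 21017 = -1539927/73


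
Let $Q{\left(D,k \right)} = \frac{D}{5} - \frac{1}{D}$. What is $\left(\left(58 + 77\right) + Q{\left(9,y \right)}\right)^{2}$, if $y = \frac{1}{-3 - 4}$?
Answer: $\frac{37834801}{2025} \approx 18684.0$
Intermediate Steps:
$y = - \frac{1}{7}$ ($y = \frac{1}{-7} = - \frac{1}{7} \approx -0.14286$)
$Q{\left(D,k \right)} = - \frac{1}{D} + \frac{D}{5}$ ($Q{\left(D,k \right)} = D \frac{1}{5} - \frac{1}{D} = \frac{D}{5} - \frac{1}{D} = - \frac{1}{D} + \frac{D}{5}$)
$\left(\left(58 + 77\right) + Q{\left(9,y \right)}\right)^{2} = \left(\left(58 + 77\right) + \left(- \frac{1}{9} + \frac{1}{5} \cdot 9\right)\right)^{2} = \left(135 + \left(\left(-1\right) \frac{1}{9} + \frac{9}{5}\right)\right)^{2} = \left(135 + \left(- \frac{1}{9} + \frac{9}{5}\right)\right)^{2} = \left(135 + \frac{76}{45}\right)^{2} = \left(\frac{6151}{45}\right)^{2} = \frac{37834801}{2025}$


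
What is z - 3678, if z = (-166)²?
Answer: 23878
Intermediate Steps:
z = 27556
z - 3678 = 27556 - 3678 = 23878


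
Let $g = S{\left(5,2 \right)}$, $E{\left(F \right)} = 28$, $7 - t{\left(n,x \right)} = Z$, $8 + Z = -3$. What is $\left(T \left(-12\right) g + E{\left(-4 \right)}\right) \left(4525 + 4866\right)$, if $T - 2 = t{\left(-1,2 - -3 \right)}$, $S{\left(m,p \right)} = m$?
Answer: $-11006252$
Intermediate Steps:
$Z = -11$ ($Z = -8 - 3 = -11$)
$t{\left(n,x \right)} = 18$ ($t{\left(n,x \right)} = 7 - -11 = 7 + 11 = 18$)
$T = 20$ ($T = 2 + 18 = 20$)
$g = 5$
$\left(T \left(-12\right) g + E{\left(-4 \right)}\right) \left(4525 + 4866\right) = \left(20 \left(-12\right) 5 + 28\right) \left(4525 + 4866\right) = \left(\left(-240\right) 5 + 28\right) 9391 = \left(-1200 + 28\right) 9391 = \left(-1172\right) 9391 = -11006252$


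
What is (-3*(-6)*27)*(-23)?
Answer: -11178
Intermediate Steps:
(-3*(-6)*27)*(-23) = (18*27)*(-23) = 486*(-23) = -11178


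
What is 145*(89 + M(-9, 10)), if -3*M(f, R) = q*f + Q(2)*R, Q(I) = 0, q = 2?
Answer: 13775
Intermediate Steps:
M(f, R) = -2*f/3 (M(f, R) = -(2*f + 0*R)/3 = -(2*f + 0)/3 = -2*f/3)
145*(89 + M(-9, 10)) = 145*(89 - 2/3*(-9)) = 145*(89 + 6) = 145*95 = 13775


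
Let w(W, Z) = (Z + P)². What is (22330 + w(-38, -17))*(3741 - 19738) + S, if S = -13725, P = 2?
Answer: -360826060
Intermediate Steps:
w(W, Z) = (2 + Z)² (w(W, Z) = (Z + 2)² = (2 + Z)²)
(22330 + w(-38, -17))*(3741 - 19738) + S = (22330 + (2 - 17)²)*(3741 - 19738) - 13725 = (22330 + (-15)²)*(-15997) - 13725 = (22330 + 225)*(-15997) - 13725 = 22555*(-15997) - 13725 = -360812335 - 13725 = -360826060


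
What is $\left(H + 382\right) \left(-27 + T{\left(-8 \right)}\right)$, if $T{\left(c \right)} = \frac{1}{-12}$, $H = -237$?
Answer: $- \frac{47125}{12} \approx -3927.1$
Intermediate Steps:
$T{\left(c \right)} = - \frac{1}{12}$
$\left(H + 382\right) \left(-27 + T{\left(-8 \right)}\right) = \left(-237 + 382\right) \left(-27 - \frac{1}{12}\right) = 145 \left(- \frac{325}{12}\right) = - \frac{47125}{12}$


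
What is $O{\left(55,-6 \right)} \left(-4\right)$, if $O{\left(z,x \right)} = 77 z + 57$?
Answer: $-17168$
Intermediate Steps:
$O{\left(z,x \right)} = 57 + 77 z$
$O{\left(55,-6 \right)} \left(-4\right) = \left(57 + 77 \cdot 55\right) \left(-4\right) = \left(57 + 4235\right) \left(-4\right) = 4292 \left(-4\right) = -17168$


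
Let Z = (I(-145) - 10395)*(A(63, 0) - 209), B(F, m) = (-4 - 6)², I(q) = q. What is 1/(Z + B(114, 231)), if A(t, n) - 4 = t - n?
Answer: 1/1496780 ≈ 6.6810e-7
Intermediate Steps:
A(t, n) = 4 + t - n (A(t, n) = 4 + (t - n) = 4 + t - n)
B(F, m) = 100 (B(F, m) = (-10)² = 100)
Z = 1496680 (Z = (-145 - 10395)*((4 + 63 - 1*0) - 209) = -10540*((4 + 63 + 0) - 209) = -10540*(67 - 209) = -10540*(-142) = 1496680)
1/(Z + B(114, 231)) = 1/(1496680 + 100) = 1/1496780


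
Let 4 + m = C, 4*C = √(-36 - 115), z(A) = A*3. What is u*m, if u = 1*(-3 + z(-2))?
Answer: 36 - 9*I*√151/4 ≈ 36.0 - 27.648*I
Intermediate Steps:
z(A) = 3*A
C = I*√151/4 (C = √(-36 - 115)/4 = √(-151)/4 = (I*√151)/4 = I*√151/4 ≈ 3.0721*I)
m = -4 + I*√151/4 ≈ -4.0 + 3.0721*I
u = -9 (u = 1*(-3 + 3*(-2)) = 1*(-3 - 6) = 1*(-9) = -9)
u*m = -9*(-4 + I*√151/4) = 36 - 9*I*√151/4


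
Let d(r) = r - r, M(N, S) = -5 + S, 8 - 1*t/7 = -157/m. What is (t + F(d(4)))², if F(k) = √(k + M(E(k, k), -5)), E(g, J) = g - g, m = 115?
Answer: 56704271/13225 + 15078*I*√10/115 ≈ 4287.7 + 414.62*I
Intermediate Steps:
t = 7539/115 (t = 56 - (-1099)/115 = 56 - 7*(-157/115) = 56 + 1099/115 = 7539/115 ≈ 65.557)
E(g, J) = 0
d(r) = 0
F(k) = √(-10 + k) (F(k) = √(k + (-5 - 5)) = √(k - 10) = √(-10 + k))
(t + F(d(4)))² = (7539/115 + √(-10 + 0))² = (7539/115 + √(-10))² = (7539/115 + I*√10)²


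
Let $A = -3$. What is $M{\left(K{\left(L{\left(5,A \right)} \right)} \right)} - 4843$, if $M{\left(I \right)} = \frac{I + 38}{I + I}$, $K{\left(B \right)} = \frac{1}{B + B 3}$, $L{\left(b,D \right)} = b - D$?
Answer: $- \frac{8469}{2} \approx -4234.5$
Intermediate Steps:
$K{\left(B \right)} = \frac{1}{4 B}$ ($K{\left(B \right)} = \frac{1}{B + 3 B} = \frac{1}{4 B}$)
$M{\left(I \right)} = \frac{38 + I}{2 I}$
$M{\left(K{\left(L{\left(5,A \right)} \right)} \right)} - 4843 = \frac{38 + \frac{1}{4 \left(5 - -3\right)}}{2 \frac{1}{4 \left(5 - -3\right)}} - 4843 = \frac{38 + \frac{1}{4 \left(5 + 3\right)}}{2 \frac{1}{4 \left(5 + 3\right)}} - 4843 = \frac{38 + \frac{1}{4 \cdot 8}}{2 \frac{1}{4 \cdot 8}} - 4843 = \frac{38 + \frac{1}{4} \cdot \frac{1}{8}}{2 \cdot \frac{1}{4} \cdot \frac{1}{8}} - 4843 = \frac{\frac{1}{\frac{1}{32}} \left(38 + \frac{1}{32}\right)}{2} - 4843 = \frac{1}{2} \cdot 32 \cdot \frac{1217}{32} - 4843 = \frac{1217}{2} - 4843 = - \frac{8469}{2}$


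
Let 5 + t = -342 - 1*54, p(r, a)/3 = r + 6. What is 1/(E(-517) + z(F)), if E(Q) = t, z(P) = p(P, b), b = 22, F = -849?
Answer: -1/2930 ≈ -0.00034130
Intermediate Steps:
p(r, a) = 18 + 3*r (p(r, a) = 3*(r + 6) = 3*(6 + r) = 18 + 3*r)
z(P) = 18 + 3*P
t = -401 (t = -5 + (-342 - 1*54) = -5 + (-342 - 54) = -5 - 396 = -401)
E(Q) = -401
1/(E(-517) + z(F)) = 1/(-401 + (18 + 3*(-849))) = 1/(-401 + (18 - 2547)) = 1/(-401 - 2529) = 1/(-2930) = -1/2930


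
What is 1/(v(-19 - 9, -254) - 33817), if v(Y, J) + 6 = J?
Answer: -1/34077 ≈ -2.9345e-5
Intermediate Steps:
v(Y, J) = -6 + J
1/(v(-19 - 9, -254) - 33817) = 1/((-6 - 254) - 33817) = 1/(-260 - 33817) = 1/(-34077) = -1/34077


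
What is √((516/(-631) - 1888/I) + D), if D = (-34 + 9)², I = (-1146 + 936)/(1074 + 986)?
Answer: 121*√229600077/13251 ≈ 138.36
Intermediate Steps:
I = -21/206 (I = -210/2060 = -210*1/2060 = -21/206 ≈ -0.10194)
D = 625 (D = (-25)² = 625)
√((516/(-631) - 1888/I) + D) = √((516/(-631) - 1888/(-21/206)) + 625) = √((516*(-1/631) - 1888*(-206/21)) + 625) = √((-516/631 + 388928/21) + 625) = √(245402732/13251 + 625) = √(253684607/13251) = 121*√229600077/13251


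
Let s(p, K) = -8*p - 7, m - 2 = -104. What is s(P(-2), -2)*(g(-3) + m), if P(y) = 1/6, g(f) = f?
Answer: 875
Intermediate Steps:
m = -102 (m = 2 - 104 = -102)
P(y) = 1/6 (P(y) = 1*(1/6) = 1/6)
s(p, K) = -7 - 8*p
s(P(-2), -2)*(g(-3) + m) = (-7 - 8*1/6)*(-3 - 102) = (-7 - 4/3)*(-105) = -25/3*(-105) = 875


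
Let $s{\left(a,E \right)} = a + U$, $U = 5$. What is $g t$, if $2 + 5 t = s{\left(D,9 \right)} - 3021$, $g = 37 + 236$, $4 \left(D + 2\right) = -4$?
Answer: $- \frac{824733}{5} \approx -1.6495 \cdot 10^{5}$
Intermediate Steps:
$D = -3$ ($D = -2 + \frac{1}{4} \left(-4\right) = -2 - 1 = -3$)
$s{\left(a,E \right)} = 5 + a$ ($s{\left(a,E \right)} = a + 5 = 5 + a$)
$g = 273$
$t = - \frac{3021}{5}$ ($t = - \frac{2}{5} + \frac{\left(5 - 3\right) - 3021}{5} = - \frac{2}{5} + \frac{2 - 3021}{5} = - \frac{2}{5} + \frac{1}{5} \left(-3019\right) = - \frac{2}{5} - \frac{3019}{5} = - \frac{3021}{5} \approx -604.2$)
$g t = 273 \left(- \frac{3021}{5}\right) = - \frac{824733}{5}$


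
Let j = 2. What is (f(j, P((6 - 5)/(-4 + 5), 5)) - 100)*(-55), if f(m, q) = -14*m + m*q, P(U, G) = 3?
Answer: 6710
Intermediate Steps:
(f(j, P((6 - 5)/(-4 + 5), 5)) - 100)*(-55) = (2*(-14 + 3) - 100)*(-55) = (2*(-11) - 100)*(-55) = (-22 - 100)*(-55) = -122*(-55) = 6710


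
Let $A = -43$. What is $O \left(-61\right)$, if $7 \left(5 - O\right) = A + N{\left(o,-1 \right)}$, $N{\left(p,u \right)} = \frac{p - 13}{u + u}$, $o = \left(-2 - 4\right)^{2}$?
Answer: $- \frac{10919}{14} \approx -779.93$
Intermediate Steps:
$o = 36$ ($o = \left(-6\right)^{2} = 36$)
$N{\left(p,u \right)} = \frac{-13 + p}{2 u}$
$O = \frac{179}{14}$ ($O = 5 - \frac{-43 + \frac{-13 + 36}{2 \left(-1\right)}}{7} = 5 - \frac{-43 + \frac{1}{2} \left(-1\right) 23}{7} = 5 - \frac{-43 - \frac{23}{2}}{7} = 5 - - \frac{109}{14} = 5 + \frac{109}{14} = \frac{179}{14} \approx 12.786$)
$O \left(-61\right) = \frac{179}{14} \left(-61\right) = - \frac{10919}{14}$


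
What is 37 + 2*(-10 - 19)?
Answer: -21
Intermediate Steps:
37 + 2*(-10 - 19) = 37 + 2*(-29) = 37 - 58 = -21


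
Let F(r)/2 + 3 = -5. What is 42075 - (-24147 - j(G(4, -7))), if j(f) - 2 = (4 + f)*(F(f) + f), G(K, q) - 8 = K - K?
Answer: 66128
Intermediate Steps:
G(K, q) = 8 (G(K, q) = 8 + (K - K) = 8 + 0 = 8)
F(r) = -16 (F(r) = -6 + 2*(-5) = -6 - 10 = -16)
j(f) = 2 + (-16 + f)*(4 + f) (j(f) = 2 + (4 + f)*(-16 + f) = 2 + (-16 + f)*(4 + f))
42075 - (-24147 - j(G(4, -7))) = 42075 - (-24147 - (-62 + 8² - 12*8)) = 42075 - (-24147 - (-62 + 64 - 96)) = 42075 - (-24147 - 1*(-94)) = 42075 - (-24147 + 94) = 42075 - 1*(-24053) = 42075 + 24053 = 66128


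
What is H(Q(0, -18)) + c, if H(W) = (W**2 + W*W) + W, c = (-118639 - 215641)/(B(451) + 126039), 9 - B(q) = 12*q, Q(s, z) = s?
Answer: -83570/30159 ≈ -2.7710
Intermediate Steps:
B(q) = 9 - 12*q
c = -83570/30159 (c = (-118639 - 215641)/((9 - 12*451) + 126039) = -334280/((9 - 5412) + 126039) = -334280/(-5403 + 126039) = -334280/120636 = -334280*1/120636 = -83570/30159 ≈ -2.7710)
H(W) = W + 2*W**2 (H(W) = (W**2 + W**2) + W = 2*W**2 + W = W + 2*W**2)
H(Q(0, -18)) + c = 0*(1 + 2*0) - 83570/30159 = 0*(1 + 0) - 83570/30159 = 0*1 - 83570/30159 = 0 - 83570/30159 = -83570/30159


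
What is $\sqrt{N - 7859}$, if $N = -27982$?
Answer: $i \sqrt{35841} \approx 189.32 i$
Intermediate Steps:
$\sqrt{N - 7859} = \sqrt{-27982 - 7859} = \sqrt{-35841} = i \sqrt{35841}$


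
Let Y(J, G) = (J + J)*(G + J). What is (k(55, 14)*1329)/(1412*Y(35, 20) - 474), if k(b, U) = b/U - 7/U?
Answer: 15948/19025041 ≈ 0.00083826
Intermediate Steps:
Y(J, G) = 2*J*(G + J) (Y(J, G) = (2*J)*(G + J) = 2*J*(G + J))
k(b, U) = -7/U + b/U
(k(55, 14)*1329)/(1412*Y(35, 20) - 474) = (((-7 + 55)/14)*1329)/(1412*(2*35*(20 + 35)) - 474) = (((1/14)*48)*1329)/(1412*(2*35*55) - 474) = ((24/7)*1329)/(1412*3850 - 474) = 31896/(7*(5436200 - 474)) = (31896/7)/5435726 = (31896/7)*(1/5435726) = 15948/19025041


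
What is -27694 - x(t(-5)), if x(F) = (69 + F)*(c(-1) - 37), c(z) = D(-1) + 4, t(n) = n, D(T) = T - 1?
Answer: -25454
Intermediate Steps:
D(T) = -1 + T
c(z) = 2 (c(z) = (-1 - 1) + 4 = -2 + 4 = 2)
x(F) = -2415 - 35*F (x(F) = (69 + F)*(2 - 37) = (69 + F)*(-35) = -2415 - 35*F)
-27694 - x(t(-5)) = -27694 - (-2415 - 35*(-5)) = -27694 - (-2415 + 175) = -27694 - 1*(-2240) = -27694 + 2240 = -25454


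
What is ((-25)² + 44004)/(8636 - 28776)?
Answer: -44629/20140 ≈ -2.2159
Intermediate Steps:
((-25)² + 44004)/(8636 - 28776) = (625 + 44004)/(-20140) = 44629*(-1/20140) = -44629/20140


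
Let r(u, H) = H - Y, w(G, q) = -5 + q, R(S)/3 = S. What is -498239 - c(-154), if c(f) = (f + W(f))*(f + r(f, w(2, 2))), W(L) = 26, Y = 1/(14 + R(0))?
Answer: -3628409/7 ≈ -5.1834e+5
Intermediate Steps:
R(S) = 3*S
Y = 1/14 (Y = 1/(14 + 3*0) = 1/(14 + 0) = 1/14 ≈ 0.071429)
r(u, H) = -1/14 + H (r(u, H) = H - 1*1/14 = H - 1/14 = -1/14 + H)
c(f) = (26 + f)*(-43/14 + f) (c(f) = (f + 26)*(f + (-1/14 + (-5 + 2))) = (26 + f)*(f + (-1/14 - 3)) = (26 + f)*(f - 43/14) = (26 + f)*(-43/14 + f))
-498239 - c(-154) = -498239 - (-559/7 + (-154)**2 + (321/14)*(-154)) = -498239 - (-559/7 + 23716 - 3531) = -498239 - 1*140736/7 = -498239 - 140736/7 = -3628409/7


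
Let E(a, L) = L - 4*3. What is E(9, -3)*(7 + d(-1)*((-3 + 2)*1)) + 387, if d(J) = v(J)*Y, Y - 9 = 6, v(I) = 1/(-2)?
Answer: 339/2 ≈ 169.50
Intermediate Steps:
v(I) = -½
Y = 15 (Y = 9 + 6 = 15)
d(J) = -15/2 (d(J) = -½*15 = -15/2)
E(a, L) = -12 + L (E(a, L) = L - 12 = -12 + L)
E(9, -3)*(7 + d(-1)*((-3 + 2)*1)) + 387 = (-12 - 3)*(7 - 15*(-3 + 2)/2) + 387 = -15*(7 - (-15)/2) + 387 = -15*(7 - 15/2*(-1)) + 387 = -15*(7 + 15/2) + 387 = -15*29/2 + 387 = -435/2 + 387 = 339/2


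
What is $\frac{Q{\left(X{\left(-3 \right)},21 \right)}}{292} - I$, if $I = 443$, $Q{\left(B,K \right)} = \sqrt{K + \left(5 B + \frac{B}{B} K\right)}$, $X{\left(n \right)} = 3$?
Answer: $-443 + \frac{\sqrt{57}}{292} \approx -442.97$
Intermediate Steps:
$Q{\left(B,K \right)} = \sqrt{2 K + 5 B}$ ($Q{\left(B,K \right)} = \sqrt{K + \left(5 B + 1 K\right)} = \sqrt{K + \left(5 B + K\right)} = \sqrt{K + \left(K + 5 B\right)} = \sqrt{2 K + 5 B}$)
$\frac{Q{\left(X{\left(-3 \right)},21 \right)}}{292} - I = \frac{\sqrt{2 \cdot 21 + 5 \cdot 3}}{292} - 443 = \sqrt{42 + 15} \cdot \frac{1}{292} - 443 = \sqrt{57} \cdot \frac{1}{292} - 443 = \frac{\sqrt{57}}{292} - 443 = -443 + \frac{\sqrt{57}}{292}$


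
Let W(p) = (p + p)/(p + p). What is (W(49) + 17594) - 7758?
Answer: 9837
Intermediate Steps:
W(p) = 1 (W(p) = (2*p)/((2*p)) = (2*p)*(1/(2*p)) = 1)
(W(49) + 17594) - 7758 = (1 + 17594) - 7758 = 17595 - 7758 = 9837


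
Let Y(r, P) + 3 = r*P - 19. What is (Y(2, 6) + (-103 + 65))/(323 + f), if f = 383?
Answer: -24/353 ≈ -0.067989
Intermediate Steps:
Y(r, P) = -22 + P*r (Y(r, P) = -3 + (r*P - 19) = -3 + (P*r - 19) = -3 + (-19 + P*r) = -22 + P*r)
(Y(2, 6) + (-103 + 65))/(323 + f) = ((-22 + 6*2) + (-103 + 65))/(323 + 383) = ((-22 + 12) - 38)/706 = (-10 - 38)*(1/706) = -48*1/706 = -24/353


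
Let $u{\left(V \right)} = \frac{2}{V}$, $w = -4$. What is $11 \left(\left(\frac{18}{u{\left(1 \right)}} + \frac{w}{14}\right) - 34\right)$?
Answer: $- \frac{1947}{7} \approx -278.14$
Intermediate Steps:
$11 \left(\left(\frac{18}{u{\left(1 \right)}} + \frac{w}{14}\right) - 34\right) = 11 \left(\left(\frac{18}{2 \cdot 1^{-1}} - \frac{4}{14}\right) - 34\right) = 11 \left(\left(\frac{18}{2 \cdot 1} - \frac{2}{7}\right) - 34\right) = 11 \left(\left(\frac{18}{2} - \frac{2}{7}\right) - 34\right) = 11 \left(\left(18 \cdot \frac{1}{2} - \frac{2}{7}\right) - 34\right) = 11 \left(\left(9 - \frac{2}{7}\right) - 34\right) = 11 \left(\frac{61}{7} - 34\right) = 11 \left(- \frac{177}{7}\right) = - \frac{1947}{7}$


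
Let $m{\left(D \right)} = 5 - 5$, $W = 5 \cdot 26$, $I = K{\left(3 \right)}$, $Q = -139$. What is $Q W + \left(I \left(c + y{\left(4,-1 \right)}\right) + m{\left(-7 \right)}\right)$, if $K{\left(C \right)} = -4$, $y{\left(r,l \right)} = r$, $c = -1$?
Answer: $-18082$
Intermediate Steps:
$I = -4$
$W = 130$
$m{\left(D \right)} = 0$ ($m{\left(D \right)} = 5 - 5 = 0$)
$Q W + \left(I \left(c + y{\left(4,-1 \right)}\right) + m{\left(-7 \right)}\right) = \left(-139\right) 130 + \left(- 4 \left(-1 + 4\right) + 0\right) = -18070 + \left(\left(-4\right) 3 + 0\right) = -18070 + \left(-12 + 0\right) = -18070 - 12 = -18082$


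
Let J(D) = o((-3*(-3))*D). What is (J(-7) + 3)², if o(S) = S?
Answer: 3600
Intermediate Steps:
J(D) = 9*D (J(D) = (-3*(-3))*D = 9*D)
(J(-7) + 3)² = (9*(-7) + 3)² = (-63 + 3)² = (-60)² = 3600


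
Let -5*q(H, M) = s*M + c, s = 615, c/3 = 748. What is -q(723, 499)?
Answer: 309129/5 ≈ 61826.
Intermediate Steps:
c = 2244 (c = 3*748 = 2244)
q(H, M) = -2244/5 - 123*M (q(H, M) = -(615*M + 2244)/5 = -(2244 + 615*M)/5 = -2244/5 - 123*M)
-q(723, 499) = -(-2244/5 - 123*499) = -(-2244/5 - 61377) = -1*(-309129/5) = 309129/5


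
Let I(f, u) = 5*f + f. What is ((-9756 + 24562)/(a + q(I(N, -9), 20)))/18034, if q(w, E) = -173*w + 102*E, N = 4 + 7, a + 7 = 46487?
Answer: 7403/334548734 ≈ 2.2128e-5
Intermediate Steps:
a = 46480 (a = -7 + 46487 = 46480)
N = 11
I(f, u) = 6*f
((-9756 + 24562)/(a + q(I(N, -9), 20)))/18034 = ((-9756 + 24562)/(46480 + (-1038*11 + 102*20)))/18034 = (14806/(46480 + (-173*66 + 2040)))*(1/18034) = (14806/(46480 + (-11418 + 2040)))*(1/18034) = (14806/(46480 - 9378))*(1/18034) = (14806/37102)*(1/18034) = (14806*(1/37102))*(1/18034) = (7403/18551)*(1/18034) = 7403/334548734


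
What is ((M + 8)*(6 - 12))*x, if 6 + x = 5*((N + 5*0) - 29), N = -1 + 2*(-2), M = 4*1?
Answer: 12672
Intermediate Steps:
M = 4
N = -5 (N = -1 - 4 = -5)
x = -176 (x = -6 + 5*((-5 + 5*0) - 29) = -6 + 5*((-5 + 0) - 29) = -6 + 5*(-5 - 29) = -6 + 5*(-34) = -6 - 170 = -176)
((M + 8)*(6 - 12))*x = ((4 + 8)*(6 - 12))*(-176) = (12*(-6))*(-176) = -72*(-176) = 12672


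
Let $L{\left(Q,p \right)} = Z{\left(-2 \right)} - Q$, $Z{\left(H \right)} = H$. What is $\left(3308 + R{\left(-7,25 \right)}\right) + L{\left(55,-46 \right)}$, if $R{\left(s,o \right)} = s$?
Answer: $3244$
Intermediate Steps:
$L{\left(Q,p \right)} = -2 - Q$
$\left(3308 + R{\left(-7,25 \right)}\right) + L{\left(55,-46 \right)} = \left(3308 - 7\right) - 57 = 3301 - 57 = 3244$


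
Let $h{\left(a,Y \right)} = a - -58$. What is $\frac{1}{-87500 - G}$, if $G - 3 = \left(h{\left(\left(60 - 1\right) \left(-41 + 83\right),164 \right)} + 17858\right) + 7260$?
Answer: $- \frac{1}{115157} \approx -8.6838 \cdot 10^{-6}$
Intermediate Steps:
$h{\left(a,Y \right)} = 58 + a$ ($h{\left(a,Y \right)} = a + 58 = 58 + a$)
$G = 27657$ ($G = 3 + \left(\left(\left(58 + \left(60 - 1\right) \left(-41 + 83\right)\right) + 17858\right) + 7260\right) = 3 + \left(\left(\left(58 + 59 \cdot 42\right) + 17858\right) + 7260\right) = 3 + \left(\left(\left(58 + 2478\right) + 17858\right) + 7260\right) = 3 + \left(\left(2536 + 17858\right) + 7260\right) = 3 + \left(20394 + 7260\right) = 3 + 27654 = 27657$)
$\frac{1}{-87500 - G} = \frac{1}{-87500 - 27657} = \frac{1}{-115157} = - \frac{1}{115157}$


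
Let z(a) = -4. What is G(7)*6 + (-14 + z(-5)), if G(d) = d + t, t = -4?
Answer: 0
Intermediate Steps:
G(d) = -4 + d (G(d) = d - 4 = -4 + d)
G(7)*6 + (-14 + z(-5)) = (-4 + 7)*6 + (-14 - 4) = 3*6 - 18 = 18 - 18 = 0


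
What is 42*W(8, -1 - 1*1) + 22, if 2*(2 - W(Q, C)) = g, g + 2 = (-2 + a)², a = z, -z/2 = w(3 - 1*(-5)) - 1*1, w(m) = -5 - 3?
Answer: -5228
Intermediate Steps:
w(m) = -8
z = 18 (z = -2*(-8 - 1*1) = -2*(-8 - 1) = -2*(-9) = 18)
a = 18
g = 254 (g = -2 + (-2 + 18)² = -2 + 16² = -2 + 256 = 254)
W(Q, C) = -125 (W(Q, C) = 2 - ½*254 = 2 - 127 = -125)
42*W(8, -1 - 1*1) + 22 = 42*(-125) + 22 = -5250 + 22 = -5228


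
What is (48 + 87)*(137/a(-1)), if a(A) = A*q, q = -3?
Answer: 6165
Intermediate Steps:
a(A) = -3*A (a(A) = A*(-3) = -3*A)
(48 + 87)*(137/a(-1)) = (48 + 87)*(137/((-3*(-1)))) = 135*(137/3) = 6165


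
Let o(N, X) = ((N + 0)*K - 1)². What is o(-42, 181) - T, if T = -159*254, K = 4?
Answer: 68947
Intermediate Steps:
o(N, X) = (-1 + 4*N)² (o(N, X) = ((N + 0)*4 - 1)² = (N*4 - 1)² = (4*N - 1)² = (-1 + 4*N)²)
T = -40386
o(-42, 181) - T = (-1 + 4*(-42))² - 1*(-40386) = (-1 - 168)² + 40386 = (-169)² + 40386 = 28561 + 40386 = 68947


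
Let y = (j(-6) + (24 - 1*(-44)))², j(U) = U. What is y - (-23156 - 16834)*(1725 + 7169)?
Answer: 355674904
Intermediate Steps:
y = 3844 (y = (-6 + (24 - 1*(-44)))² = (-6 + (24 + 44))² = (-6 + 68)² = 62² = 3844)
y - (-23156 - 16834)*(1725 + 7169) = 3844 - (-23156 - 16834)*(1725 + 7169) = 3844 - (-39990)*8894 = 3844 - 1*(-355671060) = 3844 + 355671060 = 355674904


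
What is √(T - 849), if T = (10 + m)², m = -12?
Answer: 13*I*√5 ≈ 29.069*I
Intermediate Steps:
T = 4 (T = (10 - 12)² = (-2)² = 4)
√(T - 849) = √(4 - 849) = √(-845) = 13*I*√5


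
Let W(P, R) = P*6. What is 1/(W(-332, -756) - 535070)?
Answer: -1/537062 ≈ -1.8620e-6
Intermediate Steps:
W(P, R) = 6*P
1/(W(-332, -756) - 535070) = 1/(6*(-332) - 535070) = 1/(-1992 - 535070) = 1/(-537062) = -1/537062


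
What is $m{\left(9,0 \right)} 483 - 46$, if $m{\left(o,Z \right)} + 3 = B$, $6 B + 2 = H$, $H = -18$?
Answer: $-3105$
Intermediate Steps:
$B = - \frac{10}{3}$ ($B = - \frac{1}{3} + \frac{1}{6} \left(-18\right) = - \frac{1}{3} - 3 = - \frac{10}{3} \approx -3.3333$)
$m{\left(o,Z \right)} = - \frac{19}{3}$ ($m{\left(o,Z \right)} = -3 - \frac{10}{3} = - \frac{19}{3}$)
$m{\left(9,0 \right)} 483 - 46 = \left(- \frac{19}{3}\right) 483 - 46 = -3059 - 46 = -3105$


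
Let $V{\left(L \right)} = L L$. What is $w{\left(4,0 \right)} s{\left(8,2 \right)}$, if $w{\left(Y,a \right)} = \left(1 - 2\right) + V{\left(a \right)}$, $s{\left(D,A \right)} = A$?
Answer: $-2$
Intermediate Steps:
$V{\left(L \right)} = L^{2}$
$w{\left(Y,a \right)} = -1 + a^{2}$ ($w{\left(Y,a \right)} = \left(1 - 2\right) + a^{2} = -1 + a^{2}$)
$w{\left(4,0 \right)} s{\left(8,2 \right)} = \left(-1 + 0^{2}\right) 2 = \left(-1 + 0\right) 2 = \left(-1\right) 2 = -2$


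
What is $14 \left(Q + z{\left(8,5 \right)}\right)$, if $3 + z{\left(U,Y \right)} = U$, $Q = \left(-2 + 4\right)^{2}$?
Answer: $126$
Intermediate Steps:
$Q = 4$ ($Q = 2^{2} = 4$)
$z{\left(U,Y \right)} = -3 + U$
$14 \left(Q + z{\left(8,5 \right)}\right) = 14 \left(4 + \left(-3 + 8\right)\right) = 14 \left(4 + 5\right) = 14 \cdot 9 = 126$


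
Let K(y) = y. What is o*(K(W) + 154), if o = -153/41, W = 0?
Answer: -23562/41 ≈ -574.68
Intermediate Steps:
o = -153/41 (o = -153*1/41 = -153/41 ≈ -3.7317)
o*(K(W) + 154) = -153*(0 + 154)/41 = -153/41*154 = -23562/41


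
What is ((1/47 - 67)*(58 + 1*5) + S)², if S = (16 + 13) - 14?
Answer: 39053269161/2209 ≈ 1.7679e+7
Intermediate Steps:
S = 15 (S = 29 - 14 = 15)
((1/47 - 67)*(58 + 1*5) + S)² = ((1/47 - 67)*(58 + 1*5) + 15)² = ((1/47 - 67)*(58 + 5) + 15)² = (-3148/47*63 + 15)² = (-198324/47 + 15)² = (-197619/47)² = 39053269161/2209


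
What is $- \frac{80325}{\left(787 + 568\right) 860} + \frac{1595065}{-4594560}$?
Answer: $- \frac{4455574553}{10708081536} \approx -0.41609$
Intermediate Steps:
$- \frac{80325}{\left(787 + 568\right) 860} + \frac{1595065}{-4594560} = - \frac{80325}{1355 \cdot 860} + 1595065 \left(- \frac{1}{4594560}\right) = - \frac{80325}{1165300} - \frac{319013}{918912} = \left(-80325\right) \frac{1}{1165300} - \frac{319013}{918912} = - \frac{3213}{46612} - \frac{319013}{918912} = - \frac{4455574553}{10708081536}$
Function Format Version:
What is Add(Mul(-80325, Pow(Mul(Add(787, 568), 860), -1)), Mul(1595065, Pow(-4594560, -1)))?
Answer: Rational(-4455574553, 10708081536) ≈ -0.41609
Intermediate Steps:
Add(Mul(-80325, Pow(Mul(Add(787, 568), 860), -1)), Mul(1595065, Pow(-4594560, -1))) = Add(Mul(-80325, Pow(Mul(1355, 860), -1)), Mul(1595065, Rational(-1, 4594560))) = Add(Mul(-80325, Pow(1165300, -1)), Rational(-319013, 918912)) = Add(Mul(-80325, Rational(1, 1165300)), Rational(-319013, 918912)) = Add(Rational(-3213, 46612), Rational(-319013, 918912)) = Rational(-4455574553, 10708081536)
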